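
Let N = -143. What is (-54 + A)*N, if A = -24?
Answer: 11154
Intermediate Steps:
(-54 + A)*N = (-54 - 24)*(-143) = -78*(-143) = 11154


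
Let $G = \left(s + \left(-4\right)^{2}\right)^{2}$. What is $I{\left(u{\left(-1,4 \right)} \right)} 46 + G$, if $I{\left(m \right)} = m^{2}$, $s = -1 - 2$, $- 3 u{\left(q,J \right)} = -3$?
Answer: $215$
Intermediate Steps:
$u{\left(q,J \right)} = 1$ ($u{\left(q,J \right)} = \left(- \frac{1}{3}\right) \left(-3\right) = 1$)
$s = -3$ ($s = -1 - 2 = -3$)
$G = 169$ ($G = \left(-3 + \left(-4\right)^{2}\right)^{2} = \left(-3 + 16\right)^{2} = 13^{2} = 169$)
$I{\left(u{\left(-1,4 \right)} \right)} 46 + G = 1^{2} \cdot 46 + 169 = 1 \cdot 46 + 169 = 46 + 169 = 215$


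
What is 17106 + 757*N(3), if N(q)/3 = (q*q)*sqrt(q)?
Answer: 17106 + 20439*sqrt(3) ≈ 52507.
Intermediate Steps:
N(q) = 3*q**(5/2) (N(q) = 3*((q*q)*sqrt(q)) = 3*(q**2*sqrt(q)) = 3*q**(5/2))
17106 + 757*N(3) = 17106 + 757*(3*3**(5/2)) = 17106 + 757*(3*(9*sqrt(3))) = 17106 + 757*(27*sqrt(3)) = 17106 + 20439*sqrt(3)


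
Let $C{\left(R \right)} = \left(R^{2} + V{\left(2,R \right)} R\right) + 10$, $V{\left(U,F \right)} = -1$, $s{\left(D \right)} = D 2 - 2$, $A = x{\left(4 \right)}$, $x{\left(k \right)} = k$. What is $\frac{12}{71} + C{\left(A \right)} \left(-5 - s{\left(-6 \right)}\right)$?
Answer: $\frac{14070}{71} \approx 198.17$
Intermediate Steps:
$A = 4$
$s{\left(D \right)} = -2 + 2 D$ ($s{\left(D \right)} = 2 D - 2 = -2 + 2 D$)
$C{\left(R \right)} = 10 + R^{2} - R$ ($C{\left(R \right)} = \left(R^{2} - R\right) + 10 = 10 + R^{2} - R$)
$\frac{12}{71} + C{\left(A \right)} \left(-5 - s{\left(-6 \right)}\right) = \frac{12}{71} + \left(10 + 4^{2} - 4\right) \left(-5 - \left(-2 + 2 \left(-6\right)\right)\right) = 12 \cdot \frac{1}{71} + \left(10 + 16 - 4\right) \left(-5 - \left(-2 - 12\right)\right) = \frac{12}{71} + 22 \left(-5 - -14\right) = \frac{12}{71} + 22 \left(-5 + 14\right) = \frac{12}{71} + 22 \cdot 9 = \frac{12}{71} + 198 = \frac{14070}{71}$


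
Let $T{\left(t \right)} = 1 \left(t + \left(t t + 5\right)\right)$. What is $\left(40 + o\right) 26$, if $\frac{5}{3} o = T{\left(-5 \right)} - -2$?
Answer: $\frac{7306}{5} \approx 1461.2$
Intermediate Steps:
$T{\left(t \right)} = 5 + t + t^{2}$ ($T{\left(t \right)} = 1 \left(t + \left(t^{2} + 5\right)\right) = 1 \left(t + \left(5 + t^{2}\right)\right) = 1 \left(5 + t + t^{2}\right) = 5 + t + t^{2}$)
$o = \frac{81}{5}$ ($o = \frac{3 \left(\left(5 - 5 + \left(-5\right)^{2}\right) - -2\right)}{5} = \frac{3 \left(\left(5 - 5 + 25\right) + 2\right)}{5} = \frac{3 \left(25 + 2\right)}{5} = \frac{3}{5} \cdot 27 = \frac{81}{5} \approx 16.2$)
$\left(40 + o\right) 26 = \left(40 + \frac{81}{5}\right) 26 = \frac{281}{5} \cdot 26 = \frac{7306}{5}$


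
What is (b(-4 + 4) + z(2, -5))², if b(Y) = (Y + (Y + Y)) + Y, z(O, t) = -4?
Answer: 16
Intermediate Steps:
b(Y) = 4*Y (b(Y) = (Y + 2*Y) + Y = 3*Y + Y = 4*Y)
(b(-4 + 4) + z(2, -5))² = (4*(-4 + 4) - 4)² = (4*0 - 4)² = (0 - 4)² = (-4)² = 16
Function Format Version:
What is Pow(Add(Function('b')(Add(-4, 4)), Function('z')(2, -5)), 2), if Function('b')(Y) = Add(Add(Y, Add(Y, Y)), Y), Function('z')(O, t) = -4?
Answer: 16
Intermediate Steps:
Function('b')(Y) = Mul(4, Y) (Function('b')(Y) = Add(Add(Y, Mul(2, Y)), Y) = Add(Mul(3, Y), Y) = Mul(4, Y))
Pow(Add(Function('b')(Add(-4, 4)), Function('z')(2, -5)), 2) = Pow(Add(Mul(4, Add(-4, 4)), -4), 2) = Pow(Add(Mul(4, 0), -4), 2) = Pow(Add(0, -4), 2) = Pow(-4, 2) = 16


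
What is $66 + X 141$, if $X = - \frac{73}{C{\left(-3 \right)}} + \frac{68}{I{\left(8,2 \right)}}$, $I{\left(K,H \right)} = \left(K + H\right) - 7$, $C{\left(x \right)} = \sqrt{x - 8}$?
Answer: $3262 + \frac{10293 i \sqrt{11}}{11} \approx 3262.0 + 3103.5 i$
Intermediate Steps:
$C{\left(x \right)} = \sqrt{-8 + x}$
$I{\left(K,H \right)} = -7 + H + K$ ($I{\left(K,H \right)} = \left(H + K\right) - 7 = -7 + H + K$)
$X = \frac{68}{3} + \frac{73 i \sqrt{11}}{11}$ ($X = - \frac{73}{\sqrt{-8 - 3}} + \frac{68}{-7 + 2 + 8} = - \frac{73}{\sqrt{-11}} + \frac{68}{3} = - \frac{73}{i \sqrt{11}} + 68 \cdot \frac{1}{3} = - 73 \left(- \frac{i \sqrt{11}}{11}\right) + \frac{68}{3} = \frac{73 i \sqrt{11}}{11} + \frac{68}{3} = \frac{68}{3} + \frac{73 i \sqrt{11}}{11} \approx 22.667 + 22.01 i$)
$66 + X 141 = 66 + \left(\frac{68}{3} + \frac{73 i \sqrt{11}}{11}\right) 141 = 66 + \left(3196 + \frac{10293 i \sqrt{11}}{11}\right) = 3262 + \frac{10293 i \sqrt{11}}{11}$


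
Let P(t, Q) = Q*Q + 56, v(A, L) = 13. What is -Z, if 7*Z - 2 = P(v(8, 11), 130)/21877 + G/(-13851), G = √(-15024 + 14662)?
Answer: -60710/153139 + I*√362/96957 ≈ -0.39644 + 0.00019623*I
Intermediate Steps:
G = I*√362 (G = √(-362) = I*√362 ≈ 19.026*I)
P(t, Q) = 56 + Q² (P(t, Q) = Q² + 56 = 56 + Q²)
Z = 60710/153139 - I*√362/96957 (Z = 2/7 + ((56 + 130²)/21877 + (I*√362)/(-13851))/7 = 2/7 + ((56 + 16900)*(1/21877) + (I*√362)*(-1/13851))/7 = 2/7 + (16956*(1/21877) - I*√362/13851)/7 = 2/7 + (16956/21877 - I*√362/13851)/7 = 2/7 + (16956/153139 - I*√362/96957) = 60710/153139 - I*√362/96957 ≈ 0.39644 - 0.00019623*I)
-Z = -(60710/153139 - I*√362/96957) = -60710/153139 + I*√362/96957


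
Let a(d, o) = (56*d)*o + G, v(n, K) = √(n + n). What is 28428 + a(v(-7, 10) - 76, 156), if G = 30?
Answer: -635478 + 8736*I*√14 ≈ -6.3548e+5 + 32687.0*I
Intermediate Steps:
v(n, K) = √2*√n (v(n, K) = √(2*n) = √2*√n)
a(d, o) = 30 + 56*d*o (a(d, o) = (56*d)*o + 30 = 56*d*o + 30 = 30 + 56*d*o)
28428 + a(v(-7, 10) - 76, 156) = 28428 + (30 + 56*(√2*√(-7) - 76)*156) = 28428 + (30 + 56*(√2*(I*√7) - 76)*156) = 28428 + (30 + 56*(I*√14 - 76)*156) = 28428 + (30 + 56*(-76 + I*√14)*156) = 28428 + (30 + (-663936 + 8736*I*√14)) = 28428 + (-663906 + 8736*I*√14) = -635478 + 8736*I*√14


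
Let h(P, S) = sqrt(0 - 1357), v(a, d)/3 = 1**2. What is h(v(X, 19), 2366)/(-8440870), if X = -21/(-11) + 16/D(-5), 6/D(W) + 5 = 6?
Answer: -I*sqrt(1357)/8440870 ≈ -4.3642e-6*I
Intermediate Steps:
D(W) = 6 (D(W) = 6/(-5 + 6) = 6/1 = 6*1 = 6)
X = 151/33 (X = -21/(-11) + 16/6 = -21*(-1/11) + 16*(1/6) = 21/11 + 8/3 = 151/33 ≈ 4.5758)
v(a, d) = 3 (v(a, d) = 3*1**2 = 3*1 = 3)
h(P, S) = I*sqrt(1357) (h(P, S) = sqrt(-1357) = I*sqrt(1357))
h(v(X, 19), 2366)/(-8440870) = (I*sqrt(1357))/(-8440870) = (I*sqrt(1357))*(-1/8440870) = -I*sqrt(1357)/8440870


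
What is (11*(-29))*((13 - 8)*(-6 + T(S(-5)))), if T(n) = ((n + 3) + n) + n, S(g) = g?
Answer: 28710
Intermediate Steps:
T(n) = 3 + 3*n (T(n) = ((3 + n) + n) + n = (3 + 2*n) + n = 3 + 3*n)
(11*(-29))*((13 - 8)*(-6 + T(S(-5)))) = (11*(-29))*((13 - 8)*(-6 + (3 + 3*(-5)))) = -1595*(-6 + (3 - 15)) = -1595*(-6 - 12) = -1595*(-18) = -319*(-90) = 28710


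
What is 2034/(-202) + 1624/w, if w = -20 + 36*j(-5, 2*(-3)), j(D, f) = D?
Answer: -45928/2525 ≈ -18.189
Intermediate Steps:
w = -200 (w = -20 + 36*(-5) = -20 - 180 = -200)
2034/(-202) + 1624/w = 2034/(-202) + 1624/(-200) = 2034*(-1/202) + 1624*(-1/200) = -1017/101 - 203/25 = -45928/2525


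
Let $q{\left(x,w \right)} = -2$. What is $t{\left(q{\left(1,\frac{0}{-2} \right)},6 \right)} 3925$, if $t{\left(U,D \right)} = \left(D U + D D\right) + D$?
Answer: $117750$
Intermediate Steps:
$t{\left(U,D \right)} = D + D^{2} + D U$ ($t{\left(U,D \right)} = \left(D U + D^{2}\right) + D = \left(D^{2} + D U\right) + D = D + D^{2} + D U$)
$t{\left(q{\left(1,\frac{0}{-2} \right)},6 \right)} 3925 = 6 \left(1 + 6 - 2\right) 3925 = 6 \cdot 5 \cdot 3925 = 30 \cdot 3925 = 117750$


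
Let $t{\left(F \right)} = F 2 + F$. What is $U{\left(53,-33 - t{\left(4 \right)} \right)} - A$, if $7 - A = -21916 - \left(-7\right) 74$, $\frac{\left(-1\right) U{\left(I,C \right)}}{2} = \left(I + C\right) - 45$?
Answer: $-21331$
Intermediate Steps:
$t{\left(F \right)} = 3 F$ ($t{\left(F \right)} = 2 F + F = 3 F$)
$U{\left(I,C \right)} = 90 - 2 C - 2 I$ ($U{\left(I,C \right)} = - 2 \left(\left(I + C\right) - 45\right) = - 2 \left(\left(C + I\right) - 45\right) = - 2 \left(-45 + C + I\right) = 90 - 2 C - 2 I$)
$A = 21405$ ($A = 7 - \left(-21916 - \left(-7\right) 74\right) = 7 - \left(-21916 - -518\right) = 7 - \left(-21916 + 518\right) = 7 - -21398 = 7 + 21398 = 21405$)
$U{\left(53,-33 - t{\left(4 \right)} \right)} - A = \left(90 - 2 \left(-33 - 3 \cdot 4\right) - 106\right) - 21405 = \left(90 - 2 \left(-33 - 12\right) - 106\right) - 21405 = \left(90 - -90 - 106\right) - 21405 = \left(90 + 90 - 106\right) - 21405 = 74 - 21405 = -21331$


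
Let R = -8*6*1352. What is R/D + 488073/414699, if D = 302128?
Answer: 2511421105/2610253739 ≈ 0.96214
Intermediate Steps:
R = -64896 (R = -48*1352 = -64896)
R/D + 488073/414699 = -64896/302128 + 488073/414699 = -64896*1/302128 + 488073*(1/414699) = -4056/18883 + 162691/138233 = 2511421105/2610253739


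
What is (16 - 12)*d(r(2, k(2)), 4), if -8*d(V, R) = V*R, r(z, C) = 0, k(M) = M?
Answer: 0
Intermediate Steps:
d(V, R) = -R*V/8 (d(V, R) = -V*R/8 = -R*V/8)
(16 - 12)*d(r(2, k(2)), 4) = (16 - 12)*(-1/8*4*0) = 4*0 = 0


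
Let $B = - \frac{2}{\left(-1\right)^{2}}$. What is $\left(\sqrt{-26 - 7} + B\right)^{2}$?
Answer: $\left(2 - i \sqrt{33}\right)^{2} \approx -29.0 - 22.978 i$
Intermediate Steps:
$B = -2$ ($B = - \frac{2}{1} = \left(-2\right) 1 = -2$)
$\left(\sqrt{-26 - 7} + B\right)^{2} = \left(\sqrt{-26 - 7} - 2\right)^{2} = \left(\sqrt{-33} - 2\right)^{2} = \left(i \sqrt{33} - 2\right)^{2} = \left(-2 + i \sqrt{33}\right)^{2}$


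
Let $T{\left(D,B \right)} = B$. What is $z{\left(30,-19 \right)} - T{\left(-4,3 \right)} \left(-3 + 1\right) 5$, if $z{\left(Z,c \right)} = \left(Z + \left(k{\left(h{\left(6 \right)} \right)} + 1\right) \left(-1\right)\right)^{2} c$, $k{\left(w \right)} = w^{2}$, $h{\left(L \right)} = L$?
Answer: $-901$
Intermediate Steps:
$z{\left(Z,c \right)} = c \left(-37 + Z\right)^{2}$ ($z{\left(Z,c \right)} = \left(Z + \left(6^{2} + 1\right) \left(-1\right)\right)^{2} c = \left(Z + \left(36 + 1\right) \left(-1\right)\right)^{2} c = \left(Z + 37 \left(-1\right)\right)^{2} c = \left(Z - 37\right)^{2} c = \left(-37 + Z\right)^{2} c = c \left(-37 + Z\right)^{2}$)
$z{\left(30,-19 \right)} - T{\left(-4,3 \right)} \left(-3 + 1\right) 5 = - 19 \left(37 - 30\right)^{2} - 3 \left(-3 + 1\right) 5 = - 19 \left(37 - 30\right)^{2} - 3 \left(\left(-2\right) 5\right) = - 19 \cdot 7^{2} - 3 \left(-10\right) = \left(-19\right) 49 - -30 = -931 + 30 = -901$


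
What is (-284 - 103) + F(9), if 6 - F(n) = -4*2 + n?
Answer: -382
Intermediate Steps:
F(n) = 14 - n (F(n) = 6 - (-4*2 + n) = 6 - (-8 + n) = 6 + (8 - n) = 14 - n)
(-284 - 103) + F(9) = (-284 - 103) + (14 - 1*9) = -387 + (14 - 9) = -387 + 5 = -382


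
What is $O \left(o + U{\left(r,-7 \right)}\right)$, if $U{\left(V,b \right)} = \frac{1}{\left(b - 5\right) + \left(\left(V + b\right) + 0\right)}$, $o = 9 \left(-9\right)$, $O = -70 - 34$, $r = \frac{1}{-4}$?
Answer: $\frac{649064}{77} \approx 8429.4$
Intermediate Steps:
$r = - \frac{1}{4} \approx -0.25$
$O = -104$ ($O = -70 - 34 = -104$)
$o = -81$
$U{\left(V,b \right)} = \frac{1}{-5 + V + 2 b}$ ($U{\left(V,b \right)} = \frac{1}{\left(-5 + b\right) + \left(V + b\right)} = \frac{1}{-5 + V + 2 b}$)
$O \left(o + U{\left(r,-7 \right)}\right) = - 104 \left(-81 + \frac{1}{-5 - \frac{1}{4} + 2 \left(-7\right)}\right) = - 104 \left(-81 + \frac{1}{-5 - \frac{1}{4} - 14}\right) = - 104 \left(-81 + \frac{1}{- \frac{77}{4}}\right) = - 104 \left(-81 - \frac{4}{77}\right) = \left(-104\right) \left(- \frac{6241}{77}\right) = \frac{649064}{77}$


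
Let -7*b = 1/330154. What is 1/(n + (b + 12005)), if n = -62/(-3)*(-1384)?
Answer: -6933234/115075506857 ≈ -6.0249e-5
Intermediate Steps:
b = -1/2311078 (b = -1/7/330154 = -1/7*1/330154 = -1/2311078 ≈ -4.3270e-7)
n = -85808/3 (n = -62*(-1/3)*(-1384) = (62/3)*(-1384) = -85808/3 ≈ -28603.)
1/(n + (b + 12005)) = 1/(-85808/3 + (-1/2311078 + 12005)) = 1/(-85808/3 + 27744491389/2311078) = 1/(-115075506857/6933234) = -6933234/115075506857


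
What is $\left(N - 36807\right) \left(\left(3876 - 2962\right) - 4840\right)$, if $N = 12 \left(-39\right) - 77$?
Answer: $146643952$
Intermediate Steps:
$N = -545$ ($N = -468 - 77 = -545$)
$\left(N - 36807\right) \left(\left(3876 - 2962\right) - 4840\right) = \left(-545 - 36807\right) \left(\left(3876 - 2962\right) - 4840\right) = - 37352 \left(\left(3876 - 2962\right) - 4840\right) = - 37352 \left(914 - 4840\right) = \left(-37352\right) \left(-3926\right) = 146643952$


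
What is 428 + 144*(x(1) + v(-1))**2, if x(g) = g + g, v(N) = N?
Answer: 572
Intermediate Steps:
x(g) = 2*g
428 + 144*(x(1) + v(-1))**2 = 428 + 144*(2*1 - 1)**2 = 428 + 144*(2 - 1)**2 = 428 + 144*1**2 = 428 + 144*1 = 428 + 144 = 572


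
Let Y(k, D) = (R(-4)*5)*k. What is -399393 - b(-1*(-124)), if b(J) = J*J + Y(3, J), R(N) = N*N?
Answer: -415009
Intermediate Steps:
R(N) = N**2
Y(k, D) = 80*k (Y(k, D) = ((-4)**2*5)*k = (16*5)*k = 80*k)
b(J) = 240 + J**2 (b(J) = J*J + 80*3 = J**2 + 240 = 240 + J**2)
-399393 - b(-1*(-124)) = -399393 - (240 + (-1*(-124))**2) = -399393 - (240 + 124**2) = -399393 - (240 + 15376) = -399393 - 1*15616 = -399393 - 15616 = -415009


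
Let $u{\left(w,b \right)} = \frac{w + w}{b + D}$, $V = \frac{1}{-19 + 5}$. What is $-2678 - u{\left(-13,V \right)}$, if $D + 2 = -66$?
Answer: $- \frac{2552498}{953} \approx -2678.4$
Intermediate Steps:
$D = -68$ ($D = -2 - 66 = -68$)
$V = - \frac{1}{14}$ ($V = \frac{1}{-14} = - \frac{1}{14} \approx -0.071429$)
$u{\left(w,b \right)} = \frac{2 w}{-68 + b}$ ($u{\left(w,b \right)} = \frac{w + w}{b - 68} = \frac{2 w}{-68 + b}$)
$-2678 - u{\left(-13,V \right)} = -2678 - 2 \left(-13\right) \frac{1}{-68 - \frac{1}{14}} = -2678 - 2 \left(-13\right) \frac{1}{- \frac{953}{14}} = -2678 - 2 \left(-13\right) \left(- \frac{14}{953}\right) = -2678 - \frac{364}{953} = - \frac{2552498}{953}$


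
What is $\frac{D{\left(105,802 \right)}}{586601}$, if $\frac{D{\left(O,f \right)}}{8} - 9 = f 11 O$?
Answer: $\frac{7410552}{586601} \approx 12.633$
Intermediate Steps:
$D{\left(O,f \right)} = 72 + 88 O f$ ($D{\left(O,f \right)} = 72 + 8 f 11 O = 72 + 8 \cdot 11 f O = 72 + 8 \cdot 11 O f = 72 + 88 O f$)
$\frac{D{\left(105,802 \right)}}{586601} = \frac{72 + 88 \cdot 105 \cdot 802}{586601} = \left(72 + 7410480\right) \frac{1}{586601} = 7410552 \cdot \frac{1}{586601} = \frac{7410552}{586601}$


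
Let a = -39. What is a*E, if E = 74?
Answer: -2886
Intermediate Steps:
a*E = -39*74 = -2886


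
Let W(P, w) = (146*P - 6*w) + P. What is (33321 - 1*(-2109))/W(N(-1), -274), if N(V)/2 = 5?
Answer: 5905/519 ≈ 11.378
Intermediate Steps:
N(V) = 10 (N(V) = 2*5 = 10)
W(P, w) = -6*w + 147*P (W(P, w) = (-6*w + 146*P) + P = -6*w + 147*P)
(33321 - 1*(-2109))/W(N(-1), -274) = (33321 - 1*(-2109))/(-6*(-274) + 147*10) = (33321 + 2109)/(1644 + 1470) = 35430/3114 = 35430*(1/3114) = 5905/519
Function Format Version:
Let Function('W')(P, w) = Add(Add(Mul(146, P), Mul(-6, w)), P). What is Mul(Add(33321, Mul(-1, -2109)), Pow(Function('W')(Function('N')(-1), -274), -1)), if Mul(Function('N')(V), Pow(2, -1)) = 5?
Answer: Rational(5905, 519) ≈ 11.378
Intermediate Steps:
Function('N')(V) = 10 (Function('N')(V) = Mul(2, 5) = 10)
Function('W')(P, w) = Add(Mul(-6, w), Mul(147, P)) (Function('W')(P, w) = Add(Add(Mul(-6, w), Mul(146, P)), P) = Add(Mul(-6, w), Mul(147, P)))
Mul(Add(33321, Mul(-1, -2109)), Pow(Function('W')(Function('N')(-1), -274), -1)) = Mul(Add(33321, Mul(-1, -2109)), Pow(Add(Mul(-6, -274), Mul(147, 10)), -1)) = Mul(Add(33321, 2109), Pow(Add(1644, 1470), -1)) = Mul(35430, Pow(3114, -1)) = Mul(35430, Rational(1, 3114)) = Rational(5905, 519)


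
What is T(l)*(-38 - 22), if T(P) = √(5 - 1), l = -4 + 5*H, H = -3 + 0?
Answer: -120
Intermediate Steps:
H = -3
l = -19 (l = -4 + 5*(-3) = -4 - 15 = -19)
T(P) = 2 (T(P) = √4 = 2)
T(l)*(-38 - 22) = 2*(-38 - 22) = 2*(-60) = -120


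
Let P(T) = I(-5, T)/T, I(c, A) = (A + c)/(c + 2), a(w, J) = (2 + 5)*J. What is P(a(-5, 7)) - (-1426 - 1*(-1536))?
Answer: -16214/147 ≈ -110.30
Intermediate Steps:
a(w, J) = 7*J
I(c, A) = (A + c)/(2 + c)
P(T) = (5/3 - T/3)/T (P(T) = ((T - 5)/(2 - 5))/T = ((-5 + T)/(-3))/T = (-(-5 + T)/3)/T = (5/3 - T/3)/T)
P(a(-5, 7)) - (-1426 - 1*(-1536)) = (5 - 7*7)/(3*((7*7))) - (-1426 - 1*(-1536)) = (⅓)*(5 - 1*49)/49 - (-1426 + 1536) = (⅓)*(1/49)*(5 - 49) - 1*110 = (⅓)*(1/49)*(-44) - 110 = -44/147 - 110 = -16214/147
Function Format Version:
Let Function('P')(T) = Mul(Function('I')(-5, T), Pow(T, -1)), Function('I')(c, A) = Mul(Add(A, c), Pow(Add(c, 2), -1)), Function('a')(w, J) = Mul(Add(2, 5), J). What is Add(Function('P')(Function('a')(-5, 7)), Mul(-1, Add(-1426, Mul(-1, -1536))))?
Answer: Rational(-16214, 147) ≈ -110.30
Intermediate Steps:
Function('a')(w, J) = Mul(7, J)
Function('I')(c, A) = Mul(Pow(Add(2, c), -1), Add(A, c)) (Function('I')(c, A) = Mul(Add(A, c), Pow(Add(2, c), -1)) = Mul(Pow(Add(2, c), -1), Add(A, c)))
Function('P')(T) = Mul(Pow(T, -1), Add(Rational(5, 3), Mul(Rational(-1, 3), T))) (Function('P')(T) = Mul(Mul(Pow(Add(2, -5), -1), Add(T, -5)), Pow(T, -1)) = Mul(Mul(Pow(-3, -1), Add(-5, T)), Pow(T, -1)) = Mul(Mul(Rational(-1, 3), Add(-5, T)), Pow(T, -1)) = Mul(Add(Rational(5, 3), Mul(Rational(-1, 3), T)), Pow(T, -1)) = Mul(Pow(T, -1), Add(Rational(5, 3), Mul(Rational(-1, 3), T))))
Add(Function('P')(Function('a')(-5, 7)), Mul(-1, Add(-1426, Mul(-1, -1536)))) = Add(Mul(Rational(1, 3), Pow(Mul(7, 7), -1), Add(5, Mul(-1, Mul(7, 7)))), Mul(-1, Add(-1426, Mul(-1, -1536)))) = Add(Mul(Rational(1, 3), Pow(49, -1), Add(5, Mul(-1, 49))), Mul(-1, Add(-1426, 1536))) = Add(Mul(Rational(1, 3), Rational(1, 49), Add(5, -49)), Mul(-1, 110)) = Add(Mul(Rational(1, 3), Rational(1, 49), -44), -110) = Add(Rational(-44, 147), -110) = Rational(-16214, 147)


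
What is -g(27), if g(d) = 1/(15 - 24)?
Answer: 1/9 ≈ 0.11111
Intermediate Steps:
g(d) = -1/9 (g(d) = 1/(-9) = -1/9)
-g(27) = -1*(-1/9) = 1/9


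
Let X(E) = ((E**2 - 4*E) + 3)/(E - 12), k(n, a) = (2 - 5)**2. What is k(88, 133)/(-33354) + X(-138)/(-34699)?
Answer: 5619087/1607431175 ≈ 0.0034957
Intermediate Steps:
k(n, a) = 9 (k(n, a) = (-3)**2 = 9)
X(E) = (3 + E**2 - 4*E)/(-12 + E)
k(88, 133)/(-33354) + X(-138)/(-34699) = 9/(-33354) + ((3 + (-138)**2 - 4*(-138))/(-12 - 138))/(-34699) = 9*(-1/33354) + ((3 + 19044 + 552)/(-150))*(-1/34699) = -1/3706 - 1/150*19599*(-1/34699) = -1/3706 - 6533/50*(-1/34699) = -1/3706 + 6533/1734950 = 5619087/1607431175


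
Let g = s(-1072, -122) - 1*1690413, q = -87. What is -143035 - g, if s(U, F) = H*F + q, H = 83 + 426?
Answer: 1609563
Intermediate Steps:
H = 509
s(U, F) = -87 + 509*F (s(U, F) = 509*F - 87 = -87 + 509*F)
g = -1752598 (g = (-87 + 509*(-122)) - 1*1690413 = (-87 - 62098) - 1690413 = -62185 - 1690413 = -1752598)
-143035 - g = -143035 - 1*(-1752598) = -143035 + 1752598 = 1609563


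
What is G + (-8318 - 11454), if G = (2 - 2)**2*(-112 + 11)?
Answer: -19772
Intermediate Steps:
G = 0 (G = 0**2*(-101) = 0*(-101) = 0)
G + (-8318 - 11454) = 0 + (-8318 - 11454) = 0 - 19772 = -19772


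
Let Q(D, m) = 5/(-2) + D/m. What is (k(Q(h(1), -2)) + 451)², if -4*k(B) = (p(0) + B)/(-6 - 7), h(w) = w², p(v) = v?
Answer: 549855601/2704 ≈ 2.0335e+5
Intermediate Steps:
Q(D, m) = -5/2 + D/m (Q(D, m) = 5*(-½) + D/m = -5/2 + D/m)
k(B) = B/52 (k(B) = -(0 + B)/(4*(-6 - 7)) = -B/(4*(-13)) = -B*(-1)/(4*13) = -(-1)*B/52 = B/52)
(k(Q(h(1), -2)) + 451)² = ((-5/2 + 1²/(-2))/52 + 451)² = ((-5/2 + 1*(-½))/52 + 451)² = ((-5/2 - ½)/52 + 451)² = ((1/52)*(-3) + 451)² = (-3/52 + 451)² = (23449/52)² = 549855601/2704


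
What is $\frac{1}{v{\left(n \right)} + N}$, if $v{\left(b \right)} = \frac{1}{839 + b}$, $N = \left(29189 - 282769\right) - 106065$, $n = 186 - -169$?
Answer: $- \frac{1194}{429416129} \approx -2.7805 \cdot 10^{-6}$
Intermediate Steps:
$n = 355$ ($n = 186 + 169 = 355$)
$N = -359645$ ($N = -253580 - 106065 = -359645$)
$\frac{1}{v{\left(n \right)} + N} = \frac{1}{\frac{1}{839 + 355} - 359645} = \frac{1}{\frac{1}{1194} - 359645} = \frac{1}{- \frac{429416129}{1194}} = - \frac{1194}{429416129}$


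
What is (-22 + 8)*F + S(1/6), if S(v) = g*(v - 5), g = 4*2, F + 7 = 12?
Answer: -326/3 ≈ -108.67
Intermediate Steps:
F = 5 (F = -7 + 12 = 5)
g = 8
S(v) = -40 + 8*v (S(v) = 8*(v - 5) = 8*(-5 + v) = -40 + 8*v)
(-22 + 8)*F + S(1/6) = (-22 + 8)*5 + (-40 + 8/6) = -14*5 + (-40 + 8*(⅙)) = -70 + (-40 + 4/3) = -70 - 116/3 = -326/3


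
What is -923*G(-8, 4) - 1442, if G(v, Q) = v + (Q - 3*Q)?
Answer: 13326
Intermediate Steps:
G(v, Q) = v - 2*Q
-923*G(-8, 4) - 1442 = -923*(-8 - 2*4) - 1442 = -923*(-8 - 8) - 1442 = -923*(-16) - 1442 = 14768 - 1442 = 13326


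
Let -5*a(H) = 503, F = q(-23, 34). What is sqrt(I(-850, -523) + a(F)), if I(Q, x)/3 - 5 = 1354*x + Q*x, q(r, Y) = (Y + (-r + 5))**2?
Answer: 2*I*sqrt(4942885)/5 ≈ 889.3*I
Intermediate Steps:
q(r, Y) = (5 + Y - r)**2 (q(r, Y) = (Y + (5 - r))**2 = (5 + Y - r)**2)
I(Q, x) = 15 + 4062*x + 3*Q*x (I(Q, x) = 15 + 3*(1354*x + Q*x) = 15 + (4062*x + 3*Q*x) = 15 + 4062*x + 3*Q*x)
F = 3844 (F = (5 + 34 - 1*(-23))**2 = (5 + 34 + 23)**2 = 62**2 = 3844)
a(H) = -503/5 (a(H) = -1/5*503 = -503/5)
sqrt(I(-850, -523) + a(F)) = sqrt((15 + 4062*(-523) + 3*(-850)*(-523)) - 503/5) = sqrt((15 - 2124426 + 1333650) - 503/5) = sqrt(-790761 - 503/5) = sqrt(-3954308/5) = 2*I*sqrt(4942885)/5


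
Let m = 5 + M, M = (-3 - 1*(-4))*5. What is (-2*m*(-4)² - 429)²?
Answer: 561001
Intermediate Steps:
M = 5 (M = (-3 + 4)*5 = 1*5 = 5)
m = 10 (m = 5 + 5 = 10)
(-2*m*(-4)² - 429)² = (-2*10*(-4)² - 429)² = (-20*16 - 429)² = (-320 - 429)² = (-749)² = 561001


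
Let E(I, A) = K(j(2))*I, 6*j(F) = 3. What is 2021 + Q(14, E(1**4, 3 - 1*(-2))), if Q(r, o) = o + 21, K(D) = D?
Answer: 4085/2 ≈ 2042.5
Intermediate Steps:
j(F) = 1/2 (j(F) = (1/6)*3 = 1/2)
E(I, A) = I/2
Q(r, o) = 21 + o
2021 + Q(14, E(1**4, 3 - 1*(-2))) = 2021 + (21 + (1/2)*1**4) = 2021 + (21 + (1/2)*1) = 2021 + (21 + 1/2) = 2021 + 43/2 = 4085/2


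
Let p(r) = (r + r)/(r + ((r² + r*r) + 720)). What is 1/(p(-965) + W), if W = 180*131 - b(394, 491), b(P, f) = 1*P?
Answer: 372441/8635416640 ≈ 4.3129e-5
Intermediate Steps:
b(P, f) = P
p(r) = 2*r/(720 + r + 2*r²) (p(r) = (2*r)/(r + ((r² + r²) + 720)) = (2*r)/(r + (2*r² + 720)) = (2*r)/(r + (720 + 2*r²)) = (2*r)/(720 + r + 2*r²) = 2*r/(720 + r + 2*r²))
W = 23186 (W = 180*131 - 1*394 = 23580 - 394 = 23186)
1/(p(-965) + W) = 1/(2*(-965)/(720 - 965 + 2*(-965)²) + 23186) = 1/(2*(-965)/(720 - 965 + 2*931225) + 23186) = 1/(2*(-965)/(720 - 965 + 1862450) + 23186) = 1/(2*(-965)/1862205 + 23186) = 1/(2*(-965)*(1/1862205) + 23186) = 1/(-386/372441 + 23186) = 1/(8635416640/372441) = 372441/8635416640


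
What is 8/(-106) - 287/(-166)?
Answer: 14547/8798 ≈ 1.6534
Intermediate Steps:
8/(-106) - 287/(-166) = 8*(-1/106) - 287*(-1/166) = -4/53 + 287/166 = 14547/8798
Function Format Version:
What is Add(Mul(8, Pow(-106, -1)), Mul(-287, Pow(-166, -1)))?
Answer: Rational(14547, 8798) ≈ 1.6534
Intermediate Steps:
Add(Mul(8, Pow(-106, -1)), Mul(-287, Pow(-166, -1))) = Add(Mul(8, Rational(-1, 106)), Mul(-287, Rational(-1, 166))) = Add(Rational(-4, 53), Rational(287, 166)) = Rational(14547, 8798)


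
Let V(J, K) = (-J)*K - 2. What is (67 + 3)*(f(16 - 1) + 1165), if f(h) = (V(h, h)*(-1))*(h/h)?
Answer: 97440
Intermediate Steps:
V(J, K) = -2 - J*K (V(J, K) = -J*K - 2 = -2 - J*K)
f(h) = 2 + h² (f(h) = ((-2 - h*h)*(-1))*(h/h) = ((-2 - h²)*(-1))*1 = (2 + h²)*1 = 2 + h²)
(67 + 3)*(f(16 - 1) + 1165) = (67 + 3)*((2 + (16 - 1)²) + 1165) = 70*((2 + 15²) + 1165) = 70*((2 + 225) + 1165) = 70*(227 + 1165) = 70*1392 = 97440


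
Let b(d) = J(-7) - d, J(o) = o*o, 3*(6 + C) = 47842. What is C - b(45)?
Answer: 47812/3 ≈ 15937.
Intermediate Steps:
C = 47824/3 (C = -6 + (⅓)*47842 = -6 + 47842/3 = 47824/3 ≈ 15941.)
J(o) = o²
b(d) = 49 - d (b(d) = (-7)² - d = 49 - d)
C - b(45) = 47824/3 - (49 - 1*45) = 47824/3 - (49 - 45) = 47824/3 - 1*4 = 47824/3 - 4 = 47812/3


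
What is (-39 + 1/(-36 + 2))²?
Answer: 1760929/1156 ≈ 1523.3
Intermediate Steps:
(-39 + 1/(-36 + 2))² = (-39 + 1/(-34))² = (-39 - 1/34)² = (-1327/34)² = 1760929/1156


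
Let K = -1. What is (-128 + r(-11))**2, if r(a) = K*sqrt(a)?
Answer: (128 + I*sqrt(11))**2 ≈ 16373.0 + 849.06*I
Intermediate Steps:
r(a) = -sqrt(a)
(-128 + r(-11))**2 = (-128 - sqrt(-11))**2 = (-128 - I*sqrt(11))**2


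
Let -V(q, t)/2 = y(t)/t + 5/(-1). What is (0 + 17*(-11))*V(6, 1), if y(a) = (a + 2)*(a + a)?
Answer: 374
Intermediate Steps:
y(a) = 2*a*(2 + a) (y(a) = (2 + a)*(2*a) = 2*a*(2 + a))
V(q, t) = 2 - 4*t (V(q, t) = -2*((2*t*(2 + t))/t + 5/(-1)) = -2*((4 + 2*t) + 5*(-1)) = -2*((4 + 2*t) - 5) = -2*(-1 + 2*t) = 2 - 4*t)
(0 + 17*(-11))*V(6, 1) = (0 + 17*(-11))*(2 - 4*1) = (0 - 187)*(2 - 4) = -187*(-2) = 374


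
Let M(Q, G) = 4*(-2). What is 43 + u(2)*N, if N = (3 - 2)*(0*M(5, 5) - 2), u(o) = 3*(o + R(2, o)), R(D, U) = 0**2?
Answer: 31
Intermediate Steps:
M(Q, G) = -8
R(D, U) = 0
u(o) = 3*o (u(o) = 3*(o + 0) = 3*o)
N = -2 (N = (3 - 2)*(0*(-8) - 2) = 1*(0 - 2) = 1*(-2) = -2)
43 + u(2)*N = 43 + (3*2)*(-2) = 43 + 6*(-2) = 43 - 12 = 31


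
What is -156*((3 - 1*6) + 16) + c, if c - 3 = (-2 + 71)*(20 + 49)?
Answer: 2736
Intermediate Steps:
c = 4764 (c = 3 + (-2 + 71)*(20 + 49) = 3 + 69*69 = 3 + 4761 = 4764)
-156*((3 - 1*6) + 16) + c = -156*((3 - 1*6) + 16) + 4764 = -156*((3 - 6) + 16) + 4764 = -156*(-3 + 16) + 4764 = -156*13 + 4764 = -2028 + 4764 = 2736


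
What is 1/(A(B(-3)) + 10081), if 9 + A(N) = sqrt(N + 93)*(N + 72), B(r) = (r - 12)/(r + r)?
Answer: 80576/807321081 - 298*sqrt(382)/807321081 ≈ 9.2592e-5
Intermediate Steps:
B(r) = (-12 + r)/(2*r) (B(r) = (-12 + r)/((2*r)) = (-12 + r)*(1/(2*r)) = (-12 + r)/(2*r))
A(N) = -9 + sqrt(93 + N)*(72 + N) (A(N) = -9 + sqrt(N + 93)*(N + 72) = -9 + sqrt(93 + N)*(72 + N))
1/(A(B(-3)) + 10081) = 1/((-9 + 72*sqrt(93 + (1/2)*(-12 - 3)/(-3)) + ((1/2)*(-12 - 3)/(-3))*sqrt(93 + (1/2)*(-12 - 3)/(-3))) + 10081) = 1/((-9 + 72*sqrt(93 + (1/2)*(-1/3)*(-15)) + ((1/2)*(-1/3)*(-15))*sqrt(93 + (1/2)*(-1/3)*(-15))) + 10081) = 1/((-9 + 72*sqrt(93 + 5/2) + 5*sqrt(93 + 5/2)/2) + 10081) = 1/((-9 + 72*sqrt(191/2) + 5*sqrt(191/2)/2) + 10081) = 1/((-9 + 72*(sqrt(382)/2) + 5*(sqrt(382)/2)/2) + 10081) = 1/((-9 + 36*sqrt(382) + 5*sqrt(382)/4) + 10081) = 1/((-9 + 149*sqrt(382)/4) + 10081) = 1/(10072 + 149*sqrt(382)/4)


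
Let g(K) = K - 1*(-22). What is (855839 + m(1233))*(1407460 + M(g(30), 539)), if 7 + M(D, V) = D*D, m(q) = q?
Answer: 1208606080304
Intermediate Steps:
g(K) = 22 + K (g(K) = K + 22 = 22 + K)
M(D, V) = -7 + D**2 (M(D, V) = -7 + D*D = -7 + D**2)
(855839 + m(1233))*(1407460 + M(g(30), 539)) = (855839 + 1233)*(1407460 + (-7 + (22 + 30)**2)) = 857072*(1407460 + (-7 + 52**2)) = 857072*(1407460 + (-7 + 2704)) = 857072*(1407460 + 2697) = 857072*1410157 = 1208606080304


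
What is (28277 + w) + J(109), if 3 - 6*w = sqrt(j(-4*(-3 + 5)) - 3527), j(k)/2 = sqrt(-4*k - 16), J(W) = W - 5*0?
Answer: 56773/2 - I*sqrt(391)/2 ≈ 28387.0 - 9.8869*I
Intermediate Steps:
J(W) = W (J(W) = W + 0 = W)
j(k) = 2*sqrt(-16 - 4*k) (j(k) = 2*sqrt(-4*k - 16) = 2*sqrt(-16 - 4*k))
w = 1/2 - I*sqrt(391)/2 (w = 1/2 - sqrt(4*sqrt(-4 - (-4)*(-3 + 5)) - 3527)/6 = 1/2 - sqrt(4*sqrt(-4 - (-4)*2) - 3527)/6 = 1/2 - sqrt(4*sqrt(-4 - 1*(-8)) - 3527)/6 = 1/2 - sqrt(4*sqrt(-4 + 8) - 3527)/6 = 1/2 - sqrt(4*sqrt(4) - 3527)/6 = 1/2 - sqrt(4*2 - 3527)/6 = 1/2 - sqrt(8 - 3527)/6 = 1/2 - I*sqrt(391)/2 ≈ 0.5 - 9.8869*I)
(28277 + w) + J(109) = (28277 + (1/2 - I*sqrt(391)/2)) + 109 = (56555/2 - I*sqrt(391)/2) + 109 = 56773/2 - I*sqrt(391)/2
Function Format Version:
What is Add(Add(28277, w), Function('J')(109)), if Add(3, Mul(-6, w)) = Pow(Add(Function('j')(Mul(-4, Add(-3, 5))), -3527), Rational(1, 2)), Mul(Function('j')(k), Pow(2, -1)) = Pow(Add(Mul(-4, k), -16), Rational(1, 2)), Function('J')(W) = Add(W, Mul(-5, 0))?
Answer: Add(Rational(56773, 2), Mul(Rational(-1, 2), I, Pow(391, Rational(1, 2)))) ≈ Add(28387., Mul(-9.8869, I))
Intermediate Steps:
Function('J')(W) = W (Function('J')(W) = Add(W, 0) = W)
Function('j')(k) = Mul(2, Pow(Add(-16, Mul(-4, k)), Rational(1, 2))) (Function('j')(k) = Mul(2, Pow(Add(Mul(-4, k), -16), Rational(1, 2))) = Mul(2, Pow(Add(-16, Mul(-4, k)), Rational(1, 2))))
w = Add(Rational(1, 2), Mul(Rational(-1, 2), I, Pow(391, Rational(1, 2)))) (w = Add(Rational(1, 2), Mul(Rational(-1, 6), Pow(Add(Mul(4, Pow(Add(-4, Mul(-1, Mul(-4, Add(-3, 5)))), Rational(1, 2))), -3527), Rational(1, 2)))) = Add(Rational(1, 2), Mul(Rational(-1, 6), Pow(Add(Mul(4, Pow(Add(-4, Mul(-1, Mul(-4, 2))), Rational(1, 2))), -3527), Rational(1, 2)))) = Add(Rational(1, 2), Mul(Rational(-1, 6), Pow(Add(Mul(4, Pow(Add(-4, Mul(-1, -8)), Rational(1, 2))), -3527), Rational(1, 2)))) = Add(Rational(1, 2), Mul(Rational(-1, 6), Pow(Add(Mul(4, Pow(Add(-4, 8), Rational(1, 2))), -3527), Rational(1, 2)))) = Add(Rational(1, 2), Mul(Rational(-1, 6), Pow(Add(Mul(4, Pow(4, Rational(1, 2))), -3527), Rational(1, 2)))) = Add(Rational(1, 2), Mul(Rational(-1, 6), Pow(Add(Mul(4, 2), -3527), Rational(1, 2)))) = Add(Rational(1, 2), Mul(Rational(-1, 6), Pow(Add(8, -3527), Rational(1, 2)))) = Add(Rational(1, 2), Mul(Rational(-1, 6), Pow(-3519, Rational(1, 2)))) = Add(Rational(1, 2), Mul(Rational(-1, 6), Mul(3, I, Pow(391, Rational(1, 2))))) = Add(Rational(1, 2), Mul(Rational(-1, 2), I, Pow(391, Rational(1, 2)))) ≈ Add(0.50000, Mul(-9.8869, I)))
Add(Add(28277, w), Function('J')(109)) = Add(Add(28277, Add(Rational(1, 2), Mul(Rational(-1, 2), I, Pow(391, Rational(1, 2))))), 109) = Add(Add(Rational(56555, 2), Mul(Rational(-1, 2), I, Pow(391, Rational(1, 2)))), 109) = Add(Rational(56773, 2), Mul(Rational(-1, 2), I, Pow(391, Rational(1, 2))))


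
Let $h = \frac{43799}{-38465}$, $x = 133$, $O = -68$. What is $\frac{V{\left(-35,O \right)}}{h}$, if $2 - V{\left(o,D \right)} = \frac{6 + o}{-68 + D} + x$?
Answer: $\frac{98058275}{850952} \approx 115.23$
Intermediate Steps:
$V{\left(o,D \right)} = -131 - \frac{6 + o}{-68 + D}$ ($V{\left(o,D \right)} = 2 - \left(\frac{6 + o}{-68 + D} + 133\right) = 2 - \left(133 + \frac{6 + o}{-68 + D}\right) = -131 - \frac{6 + o}{-68 + D}$)
$h = - \frac{6257}{5495}$ ($h = 43799 \left(- \frac{1}{38465}\right) = - \frac{6257}{5495} \approx -1.1387$)
$\frac{V{\left(-35,O \right)}}{h} = \frac{\frac{1}{-68 - 68} \left(8902 - -35 - -8908\right)}{- \frac{6257}{5495}} = \frac{8902 + 35 + 8908}{-136} \left(- \frac{5495}{6257}\right) = \left(- \frac{1}{136}\right) 17845 \left(- \frac{5495}{6257}\right) = \left(- \frac{17845}{136}\right) \left(- \frac{5495}{6257}\right) = \frac{98058275}{850952}$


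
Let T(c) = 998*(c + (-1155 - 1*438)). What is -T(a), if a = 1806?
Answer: -212574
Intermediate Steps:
T(c) = -1589814 + 998*c (T(c) = 998*(c + (-1155 - 438)) = 998*(c - 1593) = 998*(-1593 + c) = -1589814 + 998*c)
-T(a) = -(-1589814 + 998*1806) = -(-1589814 + 1802388) = -1*212574 = -212574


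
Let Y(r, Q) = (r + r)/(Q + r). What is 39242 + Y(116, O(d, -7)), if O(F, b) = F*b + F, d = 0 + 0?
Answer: 39244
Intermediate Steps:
d = 0
O(F, b) = F + F*b
Y(r, Q) = 2*r/(Q + r) (Y(r, Q) = (2*r)/(Q + r) = 2*r/(Q + r))
39242 + Y(116, O(d, -7)) = 39242 + 2*116/(0*(1 - 7) + 116) = 39242 + 2*116/(0*(-6) + 116) = 39242 + 2*116/(0 + 116) = 39242 + 2*116/116 = 39242 + 2*116*(1/116) = 39242 + 2 = 39244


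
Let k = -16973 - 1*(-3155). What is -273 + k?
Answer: -14091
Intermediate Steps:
k = -13818 (k = -16973 + 3155 = -13818)
-273 + k = -273 - 13818 = -14091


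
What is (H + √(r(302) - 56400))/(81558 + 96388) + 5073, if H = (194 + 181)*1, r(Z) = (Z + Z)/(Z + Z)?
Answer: 902720433/177946 + 7*I*√1151/177946 ≈ 5073.0 + 0.0013346*I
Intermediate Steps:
r(Z) = 1 (r(Z) = (2*Z)/((2*Z)) = (2*Z)*(1/(2*Z)) = 1)
H = 375 (H = 375*1 = 375)
(H + √(r(302) - 56400))/(81558 + 96388) + 5073 = (375 + √(1 - 56400))/(81558 + 96388) + 5073 = (375 + √(-56399))/177946 + 5073 = (375 + 7*I*√1151)*(1/177946) + 5073 = (375/177946 + 7*I*√1151/177946) + 5073 = 902720433/177946 + 7*I*√1151/177946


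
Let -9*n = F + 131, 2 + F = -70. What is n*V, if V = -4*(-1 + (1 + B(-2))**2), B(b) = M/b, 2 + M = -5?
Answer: 4543/9 ≈ 504.78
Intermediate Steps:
F = -72 (F = -2 - 70 = -72)
M = -7 (M = -2 - 5 = -7)
B(b) = -7/b
n = -59/9 (n = -(-72 + 131)/9 = -1/9*59 = -59/9 ≈ -6.5556)
V = -77 (V = -4*(-1 + (1 - 7/(-2))**2) = -4*(-1 + (1 - 7*(-1/2))**2) = -4*(-1 + (1 + 7/2)**2) = -4*(-1 + (9/2)**2) = -4*(-1 + 81/4) = -4*77/4 = -77)
n*V = -59/9*(-77) = 4543/9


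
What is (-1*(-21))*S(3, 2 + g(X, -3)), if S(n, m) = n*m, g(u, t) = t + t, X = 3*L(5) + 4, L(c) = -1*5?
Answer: -252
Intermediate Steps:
L(c) = -5
X = -11 (X = 3*(-5) + 4 = -15 + 4 = -11)
g(u, t) = 2*t
S(n, m) = m*n
(-1*(-21))*S(3, 2 + g(X, -3)) = (-1*(-21))*((2 + 2*(-3))*3) = 21*((2 - 6)*3) = 21*(-4*3) = 21*(-12) = -252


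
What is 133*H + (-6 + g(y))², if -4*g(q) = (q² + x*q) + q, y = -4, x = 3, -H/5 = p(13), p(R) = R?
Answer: -8609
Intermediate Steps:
H = -65 (H = -5*13 = -65)
g(q) = -q - q²/4 (g(q) = -((q² + 3*q) + q)/4 = -(q² + 4*q)/4 = -q - q²/4)
133*H + (-6 + g(y))² = 133*(-65) + (-6 - ¼*(-4)*(4 - 4))² = -8645 + (-6 - ¼*(-4)*0)² = -8645 + (-6 + 0)² = -8645 + (-6)² = -8645 + 36 = -8609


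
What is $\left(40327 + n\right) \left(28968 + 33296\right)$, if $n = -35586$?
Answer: $295193624$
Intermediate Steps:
$\left(40327 + n\right) \left(28968 + 33296\right) = \left(40327 - 35586\right) \left(28968 + 33296\right) = 4741 \cdot 62264 = 295193624$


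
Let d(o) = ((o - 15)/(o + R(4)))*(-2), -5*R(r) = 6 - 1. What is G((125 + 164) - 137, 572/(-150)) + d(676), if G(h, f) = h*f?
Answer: -78514/135 ≈ -581.58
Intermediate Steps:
R(r) = -1 (R(r) = -(6 - 1)/5 = -1/5*5 = -1)
G(h, f) = f*h
d(o) = -2*(-15 + o)/(-1 + o) (d(o) = ((o - 15)/(o - 1))*(-2) = ((-15 + o)/(-1 + o))*(-2) = -2*(-15 + o)/(-1 + o))
G((125 + 164) - 137, 572/(-150)) + d(676) = (572/(-150))*((125 + 164) - 137) + 2*(15 - 1*676)/(-1 + 676) = (572*(-1/150))*(289 - 137) + 2*(15 - 676)/675 = -286/75*152 + 2*(1/675)*(-661) = -43472/75 - 1322/675 = -78514/135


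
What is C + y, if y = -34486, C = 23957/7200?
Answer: -248275243/7200 ≈ -34483.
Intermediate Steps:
C = 23957/7200 (C = 23957*(1/7200) = 23957/7200 ≈ 3.3274)
C + y = 23957/7200 - 34486 = -248275243/7200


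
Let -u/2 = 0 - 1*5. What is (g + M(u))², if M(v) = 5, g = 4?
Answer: 81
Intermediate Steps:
u = 10 (u = -2*(0 - 1*5) = -2*(0 - 5) = -2*(-5) = 10)
(g + M(u))² = (4 + 5)² = 9² = 81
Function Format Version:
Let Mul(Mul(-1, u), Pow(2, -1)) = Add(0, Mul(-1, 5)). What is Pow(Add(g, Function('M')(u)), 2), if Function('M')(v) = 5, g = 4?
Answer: 81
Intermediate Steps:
u = 10 (u = Mul(-2, Add(0, Mul(-1, 5))) = Mul(-2, Add(0, -5)) = Mul(-2, -5) = 10)
Pow(Add(g, Function('M')(u)), 2) = Pow(Add(4, 5), 2) = Pow(9, 2) = 81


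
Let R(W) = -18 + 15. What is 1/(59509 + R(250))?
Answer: 1/59506 ≈ 1.6805e-5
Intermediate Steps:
R(W) = -3
1/(59509 + R(250)) = 1/(59509 - 3) = 1/59506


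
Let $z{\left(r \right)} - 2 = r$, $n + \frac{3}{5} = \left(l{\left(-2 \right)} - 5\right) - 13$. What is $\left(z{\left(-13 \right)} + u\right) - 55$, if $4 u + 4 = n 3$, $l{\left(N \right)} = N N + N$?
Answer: $- \frac{1589}{20} \approx -79.45$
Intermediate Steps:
$l{\left(N \right)} = N + N^{2}$ ($l{\left(N \right)} = N^{2} + N = N + N^{2}$)
$n = - \frac{83}{5}$ ($n = - \frac{3}{5} - \left(18 + 2 \left(1 - 2\right)\right) = - \frac{3}{5} - 16 = - \frac{83}{5} \approx -16.6$)
$z{\left(r \right)} = 2 + r$
$u = - \frac{269}{20}$ ($u = -1 + \frac{\left(- \frac{83}{5}\right) 3}{4} = -1 + \frac{1}{4} \left(- \frac{249}{5}\right) = -1 - \frac{249}{20} = - \frac{269}{20} \approx -13.45$)
$\left(z{\left(-13 \right)} + u\right) - 55 = \left(\left(2 - 13\right) - \frac{269}{20}\right) - 55 = \left(-11 - \frac{269}{20}\right) - 55 = - \frac{489}{20} - 55 = - \frac{1589}{20}$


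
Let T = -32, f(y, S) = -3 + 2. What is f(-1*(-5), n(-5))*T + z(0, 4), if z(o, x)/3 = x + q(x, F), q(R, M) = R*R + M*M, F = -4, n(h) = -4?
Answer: 140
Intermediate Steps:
f(y, S) = -1
q(R, M) = M² + R² (q(R, M) = R² + M² = M² + R²)
z(o, x) = 48 + 3*x + 3*x² (z(o, x) = 3*(x + ((-4)² + x²)) = 3*(x + (16 + x²)) = 3*(16 + x + x²) = 48 + 3*x + 3*x²)
f(-1*(-5), n(-5))*T + z(0, 4) = -1*(-32) + (48 + 3*4 + 3*4²) = 32 + (48 + 12 + 3*16) = 32 + (48 + 12 + 48) = 32 + 108 = 140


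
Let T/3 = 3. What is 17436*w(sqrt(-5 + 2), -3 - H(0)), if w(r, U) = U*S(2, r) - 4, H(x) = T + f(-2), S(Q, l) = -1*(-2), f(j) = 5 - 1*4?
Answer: -523080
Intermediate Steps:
T = 9 (T = 3*3 = 9)
f(j) = 1 (f(j) = 5 - 4 = 1)
S(Q, l) = 2
H(x) = 10 (H(x) = 9 + 1 = 10)
w(r, U) = -4 + 2*U (w(r, U) = U*2 - 4 = 2*U - 4 = -4 + 2*U)
17436*w(sqrt(-5 + 2), -3 - H(0)) = 17436*(-4 + 2*(-3 - 1*10)) = 17436*(-4 + 2*(-3 - 10)) = 17436*(-4 + 2*(-13)) = 17436*(-4 - 26) = 17436*(-30) = -523080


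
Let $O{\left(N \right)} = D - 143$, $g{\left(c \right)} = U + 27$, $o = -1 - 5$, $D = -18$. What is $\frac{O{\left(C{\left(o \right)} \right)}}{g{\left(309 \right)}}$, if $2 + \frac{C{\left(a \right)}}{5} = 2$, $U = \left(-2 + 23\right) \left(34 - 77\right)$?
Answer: $\frac{161}{876} \approx 0.18379$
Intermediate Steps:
$U = -903$ ($U = 21 \left(-43\right) = -903$)
$o = -6$ ($o = -1 - 5 = -6$)
$C{\left(a \right)} = 0$ ($C{\left(a \right)} = -10 + 5 \cdot 2 = -10 + 10 = 0$)
$g{\left(c \right)} = -876$ ($g{\left(c \right)} = -903 + 27 = -876$)
$O{\left(N \right)} = -161$ ($O{\left(N \right)} = -18 - 143 = -161$)
$\frac{O{\left(C{\left(o \right)} \right)}}{g{\left(309 \right)}} = - \frac{161}{-876} = \left(-161\right) \left(- \frac{1}{876}\right) = \frac{161}{876}$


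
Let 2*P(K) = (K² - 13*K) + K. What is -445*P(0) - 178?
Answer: -178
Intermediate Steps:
P(K) = K²/2 - 6*K (P(K) = ((K² - 13*K) + K)/2 = (K² - 12*K)/2 = K²/2 - 6*K)
-445*P(0) - 178 = -445*0*(-12 + 0)/2 - 178 = -445*0*(-12)/2 - 178 = -445*0 - 178 = 0 - 178 = -178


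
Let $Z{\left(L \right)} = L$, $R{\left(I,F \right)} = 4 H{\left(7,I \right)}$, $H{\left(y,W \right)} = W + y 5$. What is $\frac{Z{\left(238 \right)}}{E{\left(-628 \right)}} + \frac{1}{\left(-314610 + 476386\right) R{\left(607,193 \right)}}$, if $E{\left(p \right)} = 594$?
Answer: $\frac{16479150563}{41128636032} \approx 0.40067$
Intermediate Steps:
$H{\left(y,W \right)} = W + 5 y$
$R{\left(I,F \right)} = 140 + 4 I$ ($R{\left(I,F \right)} = 4 \left(I + 5 \cdot 7\right) = 4 \left(I + 35\right) = 4 \left(35 + I\right) = 140 + 4 I$)
$\frac{Z{\left(238 \right)}}{E{\left(-628 \right)}} + \frac{1}{\left(-314610 + 476386\right) R{\left(607,193 \right)}} = \frac{238}{594} + \frac{1}{\left(-314610 + 476386\right) \left(140 + 4 \cdot 607\right)} = 238 \cdot \frac{1}{594} + \frac{1}{161776 \left(140 + 2428\right)} = \frac{119}{297} + \frac{1}{161776 \cdot 2568} = \frac{119}{297} + \frac{1}{161776} \cdot \frac{1}{2568} = \frac{119}{297} + \frac{1}{415440768} = \frac{16479150563}{41128636032}$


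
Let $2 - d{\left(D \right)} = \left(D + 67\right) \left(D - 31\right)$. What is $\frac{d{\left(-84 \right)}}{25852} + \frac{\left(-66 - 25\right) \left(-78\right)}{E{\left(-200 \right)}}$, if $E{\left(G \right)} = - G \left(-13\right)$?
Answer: $- \frac{453306}{161575} \approx -2.8055$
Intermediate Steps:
$d{\left(D \right)} = 2 - \left(-31 + D\right) \left(67 + D\right)$ ($d{\left(D \right)} = 2 - \left(D + 67\right) \left(D - 31\right) = 2 - \left(67 + D\right) \left(-31 + D\right) = 2 - \left(-31 + D\right) \left(67 + D\right)$)
$E{\left(G \right)} = 13 G$ ($E{\left(G \right)} = - \left(-13\right) G = 13 G$)
$\frac{d{\left(-84 \right)}}{25852} + \frac{\left(-66 - 25\right) \left(-78\right)}{E{\left(-200 \right)}} = \frac{2079 - \left(-84\right)^{2} - -3024}{25852} + \frac{\left(-66 - 25\right) \left(-78\right)}{13 \left(-200\right)} = \left(2079 - 7056 + 3024\right) \frac{1}{25852} + \frac{\left(-91\right) \left(-78\right)}{-2600} = \left(2079 - 7056 + 3024\right) \frac{1}{25852} + 7098 \left(- \frac{1}{2600}\right) = \left(-1953\right) \frac{1}{25852} - \frac{273}{100} = - \frac{1953}{25852} - \frac{273}{100} = - \frac{453306}{161575}$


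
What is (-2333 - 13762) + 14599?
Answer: -1496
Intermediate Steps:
(-2333 - 13762) + 14599 = -16095 + 14599 = -1496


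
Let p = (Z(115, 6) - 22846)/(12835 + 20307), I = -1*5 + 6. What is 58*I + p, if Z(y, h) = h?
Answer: 949698/16571 ≈ 57.311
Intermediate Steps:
I = 1 (I = -5 + 6 = 1)
p = -11420/16571 (p = (6 - 22846)/(12835 + 20307) = -22840/33142 = -22840*1/33142 = -11420/16571 ≈ -0.68916)
58*I + p = 58*1 - 11420/16571 = 58 - 11420/16571 = 949698/16571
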